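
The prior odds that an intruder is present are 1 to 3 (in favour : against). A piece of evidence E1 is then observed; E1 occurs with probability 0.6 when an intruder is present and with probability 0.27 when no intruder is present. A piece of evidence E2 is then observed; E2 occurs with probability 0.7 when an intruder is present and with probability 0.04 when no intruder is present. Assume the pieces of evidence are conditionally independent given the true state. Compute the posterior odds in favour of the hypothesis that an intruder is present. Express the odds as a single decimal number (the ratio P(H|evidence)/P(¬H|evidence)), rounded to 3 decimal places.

Posterior odds ≈ 12.963

Prior odds = 1/3 = 0.33333.
Likelihood ratio for E1 = 0.6/0.27 = 2.2222.
Likelihood ratio for E2 = 0.7/0.04 = 17.500.
Posterior odds = prior odds × LR₁ × LR₂ = 12.963.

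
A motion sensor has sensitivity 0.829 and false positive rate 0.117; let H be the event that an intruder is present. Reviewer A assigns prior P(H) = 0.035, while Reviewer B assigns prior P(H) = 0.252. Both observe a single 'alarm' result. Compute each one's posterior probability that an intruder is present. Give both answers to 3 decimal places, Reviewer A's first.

P('+'|H) = 0.829, P('+'|¬H) = 0.117.
Reviewer A: numerator 0.829·0.035 = 0.029015; evidence = 0.029015+0.117·0.965 = 0.14192; posterior = 0.204.
Reviewer B: numerator 0.829·0.252 = 0.20891; evidence = 0.20891+0.117·0.748 = 0.29642; posterior = 0.705.

Reviewer A: 0.204; Reviewer B: 0.705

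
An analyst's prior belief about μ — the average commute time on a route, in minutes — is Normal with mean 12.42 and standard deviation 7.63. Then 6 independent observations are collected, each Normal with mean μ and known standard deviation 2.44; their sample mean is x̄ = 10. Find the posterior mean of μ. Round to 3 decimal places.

Prior precision 1/τ₀² = 1/7.63² = 0.0171771; data precision n/σ² = 6/2.44² = 1.00779.
Posterior precision = 0.0171771 + 1.00779 = 1.02497.
Posterior mean = (0.0171771·12.42 + 1.00779·10) / 1.02497 = 10.041.

Posterior mean ≈ 10.041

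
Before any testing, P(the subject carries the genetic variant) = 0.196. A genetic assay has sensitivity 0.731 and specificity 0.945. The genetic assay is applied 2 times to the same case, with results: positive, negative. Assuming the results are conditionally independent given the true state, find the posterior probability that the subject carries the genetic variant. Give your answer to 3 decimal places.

Let H be the event that the subject carries the genetic variant; start with P(H) = 0.196. P('positive'|H) = 0.731, P('positive'|¬H) = 0.055.
Update on result 1 ('positive'): P(H) ← 0.731·0.1960 / (0.731·0.1960 + 0.055·0.8040) = 0.14328/0.18750 = 0.7642.
Update on result 2 ('negative'): P(H) ← 0.269·0.7642 / (0.269·0.7642 + 0.945·0.2358) = 0.20556/0.42843 = 0.4798.

Posterior P(H) ≈ 0.480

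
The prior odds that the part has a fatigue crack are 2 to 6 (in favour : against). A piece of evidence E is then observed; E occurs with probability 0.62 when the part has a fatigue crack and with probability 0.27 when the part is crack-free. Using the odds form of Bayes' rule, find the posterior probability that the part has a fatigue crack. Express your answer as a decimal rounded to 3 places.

Prior odds = 2/6 = 0.33333. In log-odds, ln(0.33333) = -1.0986.
Add log likelihood ratio: ln(2.2963) = 0.83130.
Posterior log-odds = -0.26731, so posterior odds = exp(-0.26731) = 0.76543. Converting, P(H|E) = 0.76543/1.7654 = 0.434.

Posterior probability ≈ 0.434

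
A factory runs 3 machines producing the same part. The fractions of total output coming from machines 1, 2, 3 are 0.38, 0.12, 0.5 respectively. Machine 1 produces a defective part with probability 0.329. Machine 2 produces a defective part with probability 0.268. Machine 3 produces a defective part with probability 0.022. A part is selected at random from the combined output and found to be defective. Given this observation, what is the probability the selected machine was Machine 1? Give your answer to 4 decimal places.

P(defective|M1) = 0.329; P(defective|M2) = 0.268; P(defective|M3) = 0.022.
Prior × likelihood for each source: 0.38·0.329=0.1250, 0.12·0.268=0.03216, 0.5·0.022=0.01100. Summing gives P(defective) = 0.16818.
P(Machine 1 | defective) = 0.1250 / 0.16818 = 0.7434.

Posterior probability ≈ 0.7434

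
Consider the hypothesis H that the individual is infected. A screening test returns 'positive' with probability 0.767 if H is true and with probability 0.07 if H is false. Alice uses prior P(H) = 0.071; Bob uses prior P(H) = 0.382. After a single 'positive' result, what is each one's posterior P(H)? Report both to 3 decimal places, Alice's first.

Alice: 0.456; Bob: 0.871

The likelihood ratio for a 'positive' result is 0.767/0.07 = 10.957.
Alice: prior odds 0.071/0.929 = 0.076426; posterior odds 0.83741; posterior probability 0.456.
Bob: prior odds 0.382/0.618 = 0.61812; posterior odds 6.7729; posterior probability 0.871.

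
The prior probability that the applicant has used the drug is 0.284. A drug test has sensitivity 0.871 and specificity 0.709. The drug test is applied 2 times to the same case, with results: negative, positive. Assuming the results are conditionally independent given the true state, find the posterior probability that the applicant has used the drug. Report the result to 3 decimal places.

Posterior P(H) ≈ 0.178

Let H be the event that the applicant has used the drug; start with P(H) = 0.284. P('positive'|H) = 0.871, P('positive'|¬H) = 0.291.
Update on result 1 ('negative'): P(H) ← 0.129·0.2840 / (0.129·0.2840 + 0.709·0.7160) = 0.036636/0.54428 = 0.0673.
Update on result 2 ('positive'): P(H) ← 0.871·0.0673 / (0.871·0.0673 + 0.291·0.9327) = 0.058628/0.33004 = 0.1776.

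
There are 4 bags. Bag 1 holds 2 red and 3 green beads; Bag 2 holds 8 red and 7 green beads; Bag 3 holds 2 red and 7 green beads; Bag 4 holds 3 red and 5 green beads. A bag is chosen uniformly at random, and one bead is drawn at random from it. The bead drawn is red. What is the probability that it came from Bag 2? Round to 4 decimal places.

Posterior probability ≈ 0.3485

Tabulate prior·likelihood by source: [1] prior 0.25, lik 0.4, product 0.1000; [2] prior 0.25, lik 0.5333, product 0.1333; [3] prior 0.25, lik 0.2222, product 0.05556; [4] prior 0.25, lik 0.375, product 0.09375.
Normalizing constant = 0.38264; the posterior for Bag 2 is its product over the sum, 0.1333/0.38264 = 0.3485.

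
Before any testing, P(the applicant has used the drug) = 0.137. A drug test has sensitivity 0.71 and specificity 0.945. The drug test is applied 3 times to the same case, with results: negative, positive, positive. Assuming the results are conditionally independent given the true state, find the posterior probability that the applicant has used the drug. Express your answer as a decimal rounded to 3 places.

With H the event that the applicant has used the drug, the joint likelihood of the observed sequence is P(data|H) = 0.29·0.71·0.71 = 0.14619 and P(data|¬H) = 0.945·0.055·0.055 = 0.0028586.
Bayes: P(H|data) = 0.137·0.14619 / (0.137·0.14619 + 0.863·0.0028586) = 0.020028/0.022495 = 0.8903.

Posterior P(H) ≈ 0.890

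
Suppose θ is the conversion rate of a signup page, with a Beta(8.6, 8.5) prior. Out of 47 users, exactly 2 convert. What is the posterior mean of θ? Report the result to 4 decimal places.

Posterior mean ≈ 0.1654

The binomial likelihood is conjugate to the Beta prior: with 2 successes and 45 failures, the posterior is Beta(8.6+2, 8.5+45) = Beta(10.6, 53.5).
E[θ | data] = 10.6/(10.6+53.5) = 0.1654.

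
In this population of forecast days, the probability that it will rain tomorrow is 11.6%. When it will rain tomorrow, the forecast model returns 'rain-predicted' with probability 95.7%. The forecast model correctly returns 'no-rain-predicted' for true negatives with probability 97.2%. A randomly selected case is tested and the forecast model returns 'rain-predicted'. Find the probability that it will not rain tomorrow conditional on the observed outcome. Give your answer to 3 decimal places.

Let H be the event that it will rain tomorrow. P(H) = 0.116, so P(¬H) = 0.884. With E the 'rain-predicted' result, P(E|H) = 0.957 and P(E|¬H) = 0.028.
P(E) = 0.957·0.116 + 0.028·0.884 = 0.11101 + 0.024752 = 0.13576.
By Bayes' theorem, P(H|E) = 0.11101 / 0.13576 = 0.818. Hence P(¬H|E) = 1 − 0.818 = 0.182.

P(¬H | E) ≈ 0.182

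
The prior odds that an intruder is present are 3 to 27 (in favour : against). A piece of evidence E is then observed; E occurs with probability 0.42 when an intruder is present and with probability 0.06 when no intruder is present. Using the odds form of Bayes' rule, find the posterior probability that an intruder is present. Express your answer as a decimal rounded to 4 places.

Prior odds = 3/27 = 0.11111.
Likelihood ratio for E = 0.42/0.06 = 7.0000.
Posterior odds = prior odds × LR = 0.77778.
Posterior probability = odds/(1+odds) = 0.77778/1.7778 = 0.4375.

Posterior probability ≈ 0.4375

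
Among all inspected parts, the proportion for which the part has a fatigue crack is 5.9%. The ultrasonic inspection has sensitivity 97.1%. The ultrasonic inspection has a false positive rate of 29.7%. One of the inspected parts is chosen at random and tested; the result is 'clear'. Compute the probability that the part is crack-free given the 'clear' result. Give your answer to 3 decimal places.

P(¬H | E) ≈ 0.997

Let H be the event that the part has a fatigue crack. P(H) = 0.059, so P(¬H) = 0.941. With E the 'clear' result, P(E|H) = 0.029 and P(E|¬H) = 0.703.
P(E) = 0.029·0.059 + 0.703·0.941 = 0.0017110 + 0.66152 = 0.66323.
By Bayes' theorem, P(H|E) = 0.0017110 / 0.66323 = 0.003. Hence P(¬H|E) = 1 − 0.003 = 0.997.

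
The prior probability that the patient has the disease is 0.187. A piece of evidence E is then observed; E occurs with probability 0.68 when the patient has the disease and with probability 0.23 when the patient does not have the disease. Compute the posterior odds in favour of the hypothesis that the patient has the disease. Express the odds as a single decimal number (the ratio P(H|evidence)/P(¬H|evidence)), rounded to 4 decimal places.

Posterior odds ≈ 0.6800

Prior odds = 0.187/(1−0.187) = 0.23001.
Likelihood ratio for E = 0.68/0.23 = 2.9565.
Posterior odds = prior odds × LR = 0.68004.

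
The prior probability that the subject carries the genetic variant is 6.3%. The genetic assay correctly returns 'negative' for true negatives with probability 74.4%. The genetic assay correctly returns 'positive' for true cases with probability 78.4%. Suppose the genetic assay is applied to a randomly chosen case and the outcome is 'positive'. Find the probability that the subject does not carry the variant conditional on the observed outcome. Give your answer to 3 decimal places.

P(¬H | E) ≈ 0.829

Write H for 'the subject carries the genetic variant'. Prior odds H:¬H = 0.063/0.937 = 0.067236. For the 'positive' outcome, the likelihood ratio is 0.784/0.256 = 3.0625.
Posterior odds = 0.067236 × 3.0625 = 0.20591, so P(H|E) = 0.20591/(1+0.20591) = 0.171. Then P(¬H|E) = 1 − 0.171 = 0.829.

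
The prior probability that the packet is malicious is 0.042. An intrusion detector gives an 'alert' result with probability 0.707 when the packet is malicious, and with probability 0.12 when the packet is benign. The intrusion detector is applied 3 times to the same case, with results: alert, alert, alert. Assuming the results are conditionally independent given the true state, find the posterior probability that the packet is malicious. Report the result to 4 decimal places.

Posterior P(H) ≈ 0.8997

With H the event that the packet is malicious, the joint likelihood of the observed sequence is P(data|H) = 0.707·0.707·0.707 = 0.35339 and P(data|¬H) = 0.12·0.12·0.12 = 0.0017280.
Bayes: P(H|data) = 0.042·0.35339 / (0.042·0.35339 + 0.958·0.0017280) = 0.014843/0.016498 = 0.8997.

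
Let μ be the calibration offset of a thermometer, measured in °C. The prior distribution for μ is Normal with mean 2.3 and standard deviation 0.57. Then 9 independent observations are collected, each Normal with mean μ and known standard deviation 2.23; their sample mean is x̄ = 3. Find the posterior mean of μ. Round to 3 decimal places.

Posterior mean ≈ 2.559

Prior precision 1/τ₀² = 1/0.57² = 3.07787; data precision n/σ² = 9/2.23² = 1.80981.
Posterior precision = 3.07787 + 1.80981 = 4.88768.
Posterior mean = (3.07787·2.3 + 1.80981·3) / 4.88768 = 2.559.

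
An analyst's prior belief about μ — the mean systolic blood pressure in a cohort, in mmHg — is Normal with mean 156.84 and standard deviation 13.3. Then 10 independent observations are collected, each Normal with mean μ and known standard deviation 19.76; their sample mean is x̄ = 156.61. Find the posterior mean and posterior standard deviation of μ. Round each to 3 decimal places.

Posterior mean ≈ 156.652; posterior SD ≈ 5.656

With known σ, the Normal prior is conjugate. Weight on the data is w = (n/σ²)/(n/σ² + 1/τ₀²) = 0.0256110/(0.0256110+0.00565323) = 0.81918.
Posterior mean = w·x̄ + (1−w)·μ₀ = 0.81918·156.61 + 0.18082·156.84 = 156.652. Posterior variance = 1/(0.0256110+0.00565323) = 31.9855, so SD = 5.656.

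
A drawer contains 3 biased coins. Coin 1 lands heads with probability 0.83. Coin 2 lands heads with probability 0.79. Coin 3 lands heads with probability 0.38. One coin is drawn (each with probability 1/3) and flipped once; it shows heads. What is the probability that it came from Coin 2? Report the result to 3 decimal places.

P(heads|C1) = 0.83; P(heads|C2) = 0.79; P(heads|C3) = 0.38.
Prior × likelihood for each source: 0.333333·0.83=0.2767, 0.333333·0.79=0.2633, 0.333333·0.38=0.1267. Summing gives P(heads) = 0.66667.
P(Coin 2 | heads) = 0.2633 / 0.66667 = 0.395.

Posterior probability ≈ 0.395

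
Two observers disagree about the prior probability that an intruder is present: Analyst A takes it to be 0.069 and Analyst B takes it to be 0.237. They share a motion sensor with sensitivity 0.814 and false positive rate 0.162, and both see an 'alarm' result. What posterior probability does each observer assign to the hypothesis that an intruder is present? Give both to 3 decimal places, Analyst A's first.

Analyst A: 0.271; Analyst B: 0.609

P('+'|H) = 0.814, P('+'|¬H) = 0.162.
Analyst A: numerator 0.814·0.069 = 0.056166; evidence = 0.056166+0.162·0.931 = 0.20699; posterior = 0.271.
Analyst B: numerator 0.814·0.237 = 0.19292; evidence = 0.19292+0.162·0.763 = 0.31652; posterior = 0.609.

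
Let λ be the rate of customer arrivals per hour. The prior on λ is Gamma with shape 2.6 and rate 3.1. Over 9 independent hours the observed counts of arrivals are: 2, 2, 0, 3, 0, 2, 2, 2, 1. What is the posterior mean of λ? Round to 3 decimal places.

Posterior mean ≈ 1.372

Total count ∑xᵢ = 14 over n = 9 hours.
Gamma is conjugate to the Poisson likelihood: posterior is Gamma(shape = 2.6+14 = 16.6, rate = 3.1+9 = 12.1).
Posterior mean = shape/rate = 16.6/12.1 = 1.372.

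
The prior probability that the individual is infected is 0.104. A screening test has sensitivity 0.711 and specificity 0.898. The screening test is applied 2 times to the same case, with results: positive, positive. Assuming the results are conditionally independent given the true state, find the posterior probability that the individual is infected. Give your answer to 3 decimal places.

Let H be the event that the individual is infected; start with P(H) = 0.104. P('positive'|H) = 0.711, P('positive'|¬H) = 0.102.
Update on result 1 ('positive'): P(H) ← 0.711·0.1040 / (0.711·0.1040 + 0.102·0.8960) = 0.073944/0.16534 = 0.4472.
Update on result 2 ('positive'): P(H) ← 0.711·0.4472 / (0.711·0.4472 + 0.102·0.5528) = 0.31798/0.37437 = 0.8494.

Posterior P(H) ≈ 0.849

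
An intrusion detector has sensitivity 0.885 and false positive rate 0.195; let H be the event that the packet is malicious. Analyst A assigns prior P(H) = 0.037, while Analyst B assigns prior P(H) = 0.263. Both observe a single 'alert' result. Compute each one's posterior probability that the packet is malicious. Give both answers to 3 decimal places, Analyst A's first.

Analyst A: 0.148; Analyst B: 0.618

P('+'|H) = 0.885, P('+'|¬H) = 0.195.
Analyst A: numerator 0.885·0.037 = 0.032745; evidence = 0.032745+0.195·0.963 = 0.22053; posterior = 0.148.
Analyst B: numerator 0.885·0.263 = 0.23276; evidence = 0.23276+0.195·0.737 = 0.37647; posterior = 0.618.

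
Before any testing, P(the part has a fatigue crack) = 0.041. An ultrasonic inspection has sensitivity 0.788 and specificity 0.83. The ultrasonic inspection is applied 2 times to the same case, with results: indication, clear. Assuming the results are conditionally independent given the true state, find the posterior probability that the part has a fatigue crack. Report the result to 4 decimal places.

Let H be the event that the part has a fatigue crack; start with P(H) = 0.041. P('indication'|H) = 0.788, P('indication'|¬H) = 0.17.
Update on result 1 ('indication'): P(H) ← 0.788·0.0410 / (0.788·0.0410 + 0.17·0.9590) = 0.032308/0.19534 = 0.1654.
Update on result 2 ('clear'): P(H) ← 0.212·0.1654 / (0.212·0.1654 + 0.83·0.8346) = 0.035064/0.72779 = 0.0482.

Posterior P(H) ≈ 0.0482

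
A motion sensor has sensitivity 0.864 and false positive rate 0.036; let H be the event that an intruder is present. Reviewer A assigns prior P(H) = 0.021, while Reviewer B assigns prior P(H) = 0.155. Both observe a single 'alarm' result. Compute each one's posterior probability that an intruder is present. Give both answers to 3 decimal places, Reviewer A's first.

Reviewer A: 0.340; Reviewer B: 0.815

The likelihood ratio for an 'alarm' result is 0.864/0.036 = 24.000.
Reviewer A: prior odds 0.021/0.979 = 0.021450; posterior odds 0.51481; posterior probability 0.340.
Reviewer B: prior odds 0.155/0.845 = 0.18343; posterior odds 4.4024; posterior probability 0.815.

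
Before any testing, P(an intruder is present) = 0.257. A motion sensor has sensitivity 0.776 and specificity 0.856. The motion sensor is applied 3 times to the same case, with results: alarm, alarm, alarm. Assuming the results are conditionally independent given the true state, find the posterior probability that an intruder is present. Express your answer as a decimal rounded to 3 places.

With H the event that an intruder is present, the joint likelihood of the observed sequence is P(data|H) = 0.776·0.776·0.776 = 0.46729 and P(data|¬H) = 0.144·0.144·0.144 = 0.0029860.
Bayes: P(H|data) = 0.257·0.46729 / (0.257·0.46729 + 0.743·0.0029860) = 0.12009/0.12231 = 0.9819.

Posterior P(H) ≈ 0.982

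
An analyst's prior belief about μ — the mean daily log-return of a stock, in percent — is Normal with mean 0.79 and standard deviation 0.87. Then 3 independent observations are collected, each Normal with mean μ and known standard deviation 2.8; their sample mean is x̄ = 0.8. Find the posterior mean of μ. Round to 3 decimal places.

With known σ, the Normal prior is conjugate. Weight on the data is w = (n/σ²)/(n/σ² + 1/τ₀²) = 0.382653/(0.382653+1.32118) = 0.22458.
Posterior mean = w·x̄ + (1−w)·μ₀ = 0.22458·0.8 + 0.77542·0.79 = 0.792.

Posterior mean ≈ 0.792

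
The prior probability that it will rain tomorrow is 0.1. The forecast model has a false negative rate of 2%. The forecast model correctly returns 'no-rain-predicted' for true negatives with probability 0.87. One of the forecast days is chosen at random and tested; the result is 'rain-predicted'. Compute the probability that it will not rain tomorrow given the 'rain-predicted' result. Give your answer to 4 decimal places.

P(¬H | E) ≈ 0.5442

Write H for 'it will rain tomorrow'. Prior odds H:¬H = 0.1/0.9 = 0.11111. For the 'rain-predicted' outcome, the likelihood ratio is 0.98/0.13 = 7.5385.
Posterior odds = 0.11111 × 7.5385 = 0.83761, so P(H|E) = 0.83761/(1+0.83761) = 0.4558. Then P(¬H|E) = 1 − 0.4558 = 0.5442.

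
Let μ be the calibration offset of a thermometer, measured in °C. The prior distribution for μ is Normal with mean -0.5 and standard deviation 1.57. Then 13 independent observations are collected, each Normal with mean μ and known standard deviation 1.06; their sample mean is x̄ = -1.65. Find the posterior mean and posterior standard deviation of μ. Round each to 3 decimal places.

Posterior mean ≈ -1.611; posterior SD ≈ 0.289

Prior precision 1/τ₀² = 1/1.57² = 0.405696; data precision n/σ² = 13/1.06² = 11.5700.
Posterior precision = 0.405696 + 11.5700 = 11.9756, giving posterior SD = 1/√11.9756 = 0.289.
Posterior mean = (0.405696·-0.5 + 11.5700·-1.65) / 11.9756 = -1.611.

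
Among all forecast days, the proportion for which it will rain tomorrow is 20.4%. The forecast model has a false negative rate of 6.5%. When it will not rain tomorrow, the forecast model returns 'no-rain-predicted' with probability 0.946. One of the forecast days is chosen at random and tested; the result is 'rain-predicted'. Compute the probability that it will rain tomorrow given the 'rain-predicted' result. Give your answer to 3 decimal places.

Write H for 'it will rain tomorrow'. Prior odds H:¬H = 0.204/0.796 = 0.25628. For the 'rain-predicted' outcome, the likelihood ratio is 0.935/0.054 = 17.315.
Posterior odds = 0.25628 × 17.315 = 4.4375, so P(H|E) = 4.4375/(1+4.4375) = 0.816.

P(H | E) ≈ 0.816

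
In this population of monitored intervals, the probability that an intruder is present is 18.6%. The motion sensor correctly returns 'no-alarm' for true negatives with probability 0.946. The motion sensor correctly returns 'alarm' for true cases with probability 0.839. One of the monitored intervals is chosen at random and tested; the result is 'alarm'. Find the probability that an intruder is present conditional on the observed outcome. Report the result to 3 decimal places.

Write H for 'an intruder is present'. Prior odds H:¬H = 0.186/0.814 = 0.22850. For the 'alarm' outcome, the likelihood ratio is 0.839/0.054 = 15.537.
Posterior odds = 0.22850 × 15.537 = 3.5502, so P(H|E) = 3.5502/(1+3.5502) = 0.780.

P(H | E) ≈ 0.780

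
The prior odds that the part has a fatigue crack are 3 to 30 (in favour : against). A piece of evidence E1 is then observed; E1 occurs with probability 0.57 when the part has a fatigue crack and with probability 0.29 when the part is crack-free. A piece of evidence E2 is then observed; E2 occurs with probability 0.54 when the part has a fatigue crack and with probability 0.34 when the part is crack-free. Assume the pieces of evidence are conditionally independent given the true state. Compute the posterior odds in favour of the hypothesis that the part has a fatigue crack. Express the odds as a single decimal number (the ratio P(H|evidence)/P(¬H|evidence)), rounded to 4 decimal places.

Prior odds = 3/30 = 0.10000.
Likelihood ratio for E1 = 0.57/0.29 = 1.9655.
Likelihood ratio for E2 = 0.54/0.34 = 1.5882.
Posterior odds = prior odds × LR₁ × LR₂ = 0.31217.

Posterior odds ≈ 0.3122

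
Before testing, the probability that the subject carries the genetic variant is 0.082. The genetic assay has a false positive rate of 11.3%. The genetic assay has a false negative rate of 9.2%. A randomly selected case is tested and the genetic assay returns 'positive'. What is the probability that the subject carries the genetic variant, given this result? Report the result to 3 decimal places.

Write H for 'the subject carries the genetic variant'. Prior odds H:¬H = 0.082/0.918 = 0.089325. For the 'positive' outcome, the likelihood ratio is 0.908/0.113 = 8.0354.
Posterior odds = 0.089325 × 8.0354 = 0.71776, so P(H|E) = 0.71776/(1+0.71776) = 0.418.

P(H | E) ≈ 0.418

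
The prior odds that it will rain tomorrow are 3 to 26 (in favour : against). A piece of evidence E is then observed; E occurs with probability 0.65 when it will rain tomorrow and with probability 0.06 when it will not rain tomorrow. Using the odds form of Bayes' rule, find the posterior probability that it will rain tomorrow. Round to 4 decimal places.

Prior odds = 3/26 = 0.11538. In log-odds, ln(0.11538) = -2.1595.
Add log likelihood ratio: ln(10.833) = 2.3826.
Posterior log-odds = 0.22314, so posterior odds = exp(0.22314) = 1.2500. Converting, P(H|E) = 1.2500/2.2500 = 0.5556.

Posterior probability ≈ 0.5556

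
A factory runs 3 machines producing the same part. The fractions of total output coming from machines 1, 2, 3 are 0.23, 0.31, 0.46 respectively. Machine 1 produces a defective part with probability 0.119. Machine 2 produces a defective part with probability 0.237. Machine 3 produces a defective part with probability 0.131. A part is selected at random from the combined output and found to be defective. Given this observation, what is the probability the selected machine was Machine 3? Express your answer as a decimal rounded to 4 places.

P(defective|M1) = 0.119; P(defective|M2) = 0.237; P(defective|M3) = 0.131.
Prior × likelihood for each source: 0.23·0.119=0.02737, 0.31·0.237=0.07347, 0.46·0.131=0.06026. Summing gives P(defective) = 0.16110.
P(Machine 3 | defective) = 0.06026 / 0.16110 = 0.3741.

Posterior probability ≈ 0.3741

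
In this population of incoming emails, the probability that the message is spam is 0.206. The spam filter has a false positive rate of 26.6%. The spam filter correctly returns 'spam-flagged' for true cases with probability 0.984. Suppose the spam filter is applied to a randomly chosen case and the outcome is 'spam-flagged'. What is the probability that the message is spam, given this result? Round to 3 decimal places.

Let H be the event that the message is spam. P(H) = 0.206, so P(¬H) = 0.794. With E the 'spam-flagged' result, P(E|H) = 0.984 and P(E|¬H) = 0.266.
P(E) = 0.984·0.206 + 0.266·0.794 = 0.20270 + 0.21120 = 0.41391.
By Bayes' theorem, P(H|E) = 0.20270 / 0.41391 = 0.490.

P(H | E) ≈ 0.490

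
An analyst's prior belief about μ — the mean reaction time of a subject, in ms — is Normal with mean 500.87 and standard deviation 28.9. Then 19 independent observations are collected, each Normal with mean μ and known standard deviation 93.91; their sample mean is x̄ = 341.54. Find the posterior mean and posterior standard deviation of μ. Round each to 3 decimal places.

With known σ, the Normal prior is conjugate. Weight on the data is w = (n/σ²)/(n/σ² + 1/τ₀²) = 0.00215442/(0.00215442+0.00119730) = 0.64278.
Posterior mean = w·x̄ + (1−w)·μ₀ = 0.64278·341.54 + 0.35722·500.87 = 398.456. Posterior variance = 1/(0.00215442+0.00119730) = 298.354, so SD = 17.273.

Posterior mean ≈ 398.456; posterior SD ≈ 17.273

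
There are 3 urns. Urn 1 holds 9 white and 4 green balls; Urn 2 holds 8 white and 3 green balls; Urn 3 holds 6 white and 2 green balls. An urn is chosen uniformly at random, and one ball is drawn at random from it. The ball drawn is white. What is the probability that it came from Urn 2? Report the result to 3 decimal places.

Posterior probability ≈ 0.335

Tabulate prior·likelihood by source: [1] prior 0.333333, lik 0.6923, product 0.2308; [2] prior 0.333333, lik 0.7273, product 0.2424; [3] prior 0.333333, lik 0.75, product 0.2500.
Normalizing constant = 0.72319; the posterior for Urn 2 is its product over the sum, 0.2424/0.72319 = 0.335.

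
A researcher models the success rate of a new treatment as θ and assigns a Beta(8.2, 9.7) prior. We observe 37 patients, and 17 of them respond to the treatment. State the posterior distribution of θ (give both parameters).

Posterior: Beta(25.2, 29.7)

The binomial likelihood is conjugate to the Beta prior: with 17 successes and 20 failures, the posterior is Beta(8.2+17, 9.7+20) = Beta(25.2, 29.7).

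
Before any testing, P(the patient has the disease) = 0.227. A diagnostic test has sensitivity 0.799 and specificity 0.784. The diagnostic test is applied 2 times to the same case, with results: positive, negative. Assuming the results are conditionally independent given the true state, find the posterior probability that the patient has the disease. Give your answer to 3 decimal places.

Posterior P(H) ≈ 0.218

Let H be the event that the patient has the disease; start with P(H) = 0.227. P('positive'|H) = 0.799, P('positive'|¬H) = 0.216.
Update on result 1 ('positive'): P(H) ← 0.799·0.2270 / (0.799·0.2270 + 0.216·0.7730) = 0.18137/0.34834 = 0.5207.
Update on result 2 ('negative'): P(H) ← 0.201·0.5207 / (0.201·0.5207 + 0.784·0.4793) = 0.10466/0.48045 = 0.2178.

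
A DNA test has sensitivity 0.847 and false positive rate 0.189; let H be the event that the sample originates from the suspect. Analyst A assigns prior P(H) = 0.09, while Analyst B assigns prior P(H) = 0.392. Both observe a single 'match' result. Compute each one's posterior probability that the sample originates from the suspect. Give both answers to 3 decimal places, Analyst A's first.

The likelihood ratio for a 'match' result is 0.847/0.189 = 4.4815.
Analyst A: prior odds 0.09/0.91 = 0.098901; posterior odds 0.44322; posterior probability 0.307.
Analyst B: prior odds 0.392/0.608 = 0.64474; posterior odds 2.8894; posterior probability 0.743.

Analyst A: 0.307; Analyst B: 0.743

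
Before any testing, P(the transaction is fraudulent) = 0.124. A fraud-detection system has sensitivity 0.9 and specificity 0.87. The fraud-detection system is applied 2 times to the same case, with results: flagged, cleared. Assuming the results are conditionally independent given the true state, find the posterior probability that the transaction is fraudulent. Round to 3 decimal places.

Posterior P(H) ≈ 0.101

With H the event that the transaction is fraudulent, the joint likelihood of the observed sequence is P(data|H) = 0.9·0.1 = 0.090000 and P(data|¬H) = 0.13·0.87 = 0.11310.
Bayes: P(H|data) = 0.124·0.090000 / (0.124·0.090000 + 0.876·0.11310) = 0.011160/0.11024 = 0.1012.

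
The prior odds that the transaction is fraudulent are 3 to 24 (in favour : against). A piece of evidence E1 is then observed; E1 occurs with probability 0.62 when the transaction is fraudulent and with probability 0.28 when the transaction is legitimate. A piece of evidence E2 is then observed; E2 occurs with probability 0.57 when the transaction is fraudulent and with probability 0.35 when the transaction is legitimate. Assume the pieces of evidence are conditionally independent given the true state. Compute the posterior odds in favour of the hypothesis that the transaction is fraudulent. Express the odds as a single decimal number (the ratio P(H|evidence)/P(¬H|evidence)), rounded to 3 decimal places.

Prior odds = 3/24 = 0.12500. In log-odds, ln(0.12500) = -2.0794.
Add log likelihood ratios: ln(2.2143) + ln(1.6286) = 1.2826.
Posterior log-odds = -0.79681, so posterior odds = exp(-0.79681) = 0.45077.

Posterior odds ≈ 0.451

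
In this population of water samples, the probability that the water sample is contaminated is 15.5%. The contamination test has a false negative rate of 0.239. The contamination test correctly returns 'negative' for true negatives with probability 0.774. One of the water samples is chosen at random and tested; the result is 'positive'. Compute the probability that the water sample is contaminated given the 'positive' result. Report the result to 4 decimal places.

Write H for 'the water sample is contaminated'. Prior odds H:¬H = 0.155/0.845 = 0.18343. For the 'positive' outcome, the likelihood ratio is 0.761/0.226 = 3.3673.
Posterior odds = 0.18343 × 3.3673 = 0.61766, so P(H|E) = 0.61766/(1+0.61766) = 0.3818.

P(H | E) ≈ 0.3818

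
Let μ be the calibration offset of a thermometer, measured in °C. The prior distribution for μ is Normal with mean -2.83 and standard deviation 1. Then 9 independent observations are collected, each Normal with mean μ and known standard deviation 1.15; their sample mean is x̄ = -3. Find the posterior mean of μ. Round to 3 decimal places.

Prior precision 1/τ₀² = 1/1² = 1.00000; data precision n/σ² = 9/1.15² = 6.80529.
Posterior precision = 1.00000 + 6.80529 = 7.80529.
Posterior mean = (1.00000·-2.83 + 6.80529·-3) / 7.80529 = -2.978.

Posterior mean ≈ -2.978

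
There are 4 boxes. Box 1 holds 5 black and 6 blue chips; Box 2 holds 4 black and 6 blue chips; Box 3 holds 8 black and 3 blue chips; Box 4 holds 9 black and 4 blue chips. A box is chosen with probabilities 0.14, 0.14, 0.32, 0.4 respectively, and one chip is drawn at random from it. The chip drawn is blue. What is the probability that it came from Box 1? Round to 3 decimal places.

Tabulate prior·likelihood by source: [1] prior 0.14, lik 0.5455, product 0.07636; [2] prior 0.14, lik 0.6, product 0.08400; [3] prior 0.32, lik 0.2727, product 0.08727; [4] prior 0.4, lik 0.3077, product 0.1231.
Normalizing constant = 0.37071; the posterior for Box 1 is its product over the sum, 0.07636/0.37071 = 0.206.

Posterior probability ≈ 0.206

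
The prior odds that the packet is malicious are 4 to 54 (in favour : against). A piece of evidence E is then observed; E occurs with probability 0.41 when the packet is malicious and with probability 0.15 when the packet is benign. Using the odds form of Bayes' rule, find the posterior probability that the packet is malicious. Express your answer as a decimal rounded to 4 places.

Prior odds = 4/54 = 0.074074. In log-odds, ln(0.074074) = -2.6027.
Add log likelihood ratio: ln(2.7333) = 1.0055.
Posterior log-odds = -1.5972, so posterior odds = exp(-1.5972) = 0.20247. Converting, P(H|E) = 0.20247/1.2025 = 0.1684.

Posterior probability ≈ 0.1684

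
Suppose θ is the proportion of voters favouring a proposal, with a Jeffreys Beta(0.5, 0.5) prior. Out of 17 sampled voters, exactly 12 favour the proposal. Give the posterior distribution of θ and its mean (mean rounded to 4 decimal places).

Posterior: Beta(12.5, 5.5); mean ≈ 0.6944

Observing 12 successes and 5 failures updates Beta(0.5, 0.5) by adding the success and failure counts to the two shape parameters: α = 0.5+12 = 12.5, β = 0.5+5 = 5.5.
Posterior mean = α/(α+β) = 12.5/18 = 0.6944.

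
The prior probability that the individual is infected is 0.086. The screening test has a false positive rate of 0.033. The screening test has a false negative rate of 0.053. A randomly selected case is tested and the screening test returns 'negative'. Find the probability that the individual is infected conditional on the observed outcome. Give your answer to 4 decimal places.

P(H | E) ≈ 0.0051

Let H be the event that the individual is infected. P(H) = 0.086, so P(¬H) = 0.914. With E the 'negative' result, P(E|H) = 0.053 and P(E|¬H) = 0.967.
P(E) = 0.053·0.086 + 0.967·0.914 = 0.0045580 + 0.88384 = 0.88840.
By Bayes' theorem, P(H|E) = 0.0045580 / 0.88840 = 0.0051.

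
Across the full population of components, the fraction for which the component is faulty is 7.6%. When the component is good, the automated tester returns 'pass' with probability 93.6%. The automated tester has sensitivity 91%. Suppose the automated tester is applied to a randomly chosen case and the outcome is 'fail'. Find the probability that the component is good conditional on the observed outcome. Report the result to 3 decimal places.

Write H for 'the component is faulty'. Prior odds H:¬H = 0.076/0.924 = 0.082251. For the 'fail' outcome, the likelihood ratio is 0.91/0.064 = 14.219.
Posterior odds = 0.082251 × 14.219 = 1.1695, so P(H|E) = 1.1695/(1+1.1695) = 0.539. Then P(¬H|E) = 1 − 0.539 = 0.461.

P(¬H | E) ≈ 0.461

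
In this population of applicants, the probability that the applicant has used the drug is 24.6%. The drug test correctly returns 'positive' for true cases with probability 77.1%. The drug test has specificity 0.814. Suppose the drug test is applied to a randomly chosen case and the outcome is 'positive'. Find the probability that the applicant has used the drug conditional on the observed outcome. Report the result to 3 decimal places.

P(H | E) ≈ 0.575

Write H for 'the applicant has used the drug'. Prior odds H:¬H = 0.246/0.754 = 0.32626. For the 'positive' outcome, the likelihood ratio is 0.771/0.186 = 4.1452.
Posterior odds = 0.32626 × 4.1452 = 1.3524, so P(H|E) = 1.3524/(1+1.3524) = 0.575.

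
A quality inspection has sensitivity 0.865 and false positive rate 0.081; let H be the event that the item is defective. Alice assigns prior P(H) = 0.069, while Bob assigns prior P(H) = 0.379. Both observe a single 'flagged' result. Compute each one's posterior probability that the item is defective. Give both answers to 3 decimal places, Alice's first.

P('+'|H) = 0.865, P('+'|¬H) = 0.081.
Alice: numerator 0.865·0.069 = 0.059685; evidence = 0.059685+0.081·0.931 = 0.13510; posterior = 0.442.
Bob: numerator 0.865·0.379 = 0.32783; evidence = 0.32783+0.081·0.621 = 0.37814; posterior = 0.867.

Alice: 0.442; Bob: 0.867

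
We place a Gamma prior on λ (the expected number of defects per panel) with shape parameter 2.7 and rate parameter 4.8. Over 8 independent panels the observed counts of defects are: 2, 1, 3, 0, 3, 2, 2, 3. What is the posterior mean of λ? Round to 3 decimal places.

Total count ∑xᵢ = 16 over n = 8 panels.
Gamma is conjugate to the Poisson likelihood: posterior is Gamma(shape = 2.7+16 = 18.7, rate = 4.8+8 = 12.8).
E[λ | data] = 18.7/12.8 = 1.461.

Posterior mean ≈ 1.461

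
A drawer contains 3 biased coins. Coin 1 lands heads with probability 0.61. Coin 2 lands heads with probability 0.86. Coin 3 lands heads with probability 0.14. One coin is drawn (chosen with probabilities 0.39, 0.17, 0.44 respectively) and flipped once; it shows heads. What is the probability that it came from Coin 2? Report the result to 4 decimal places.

Posterior probability ≈ 0.3280

P(heads|C1) = 0.61; P(heads|C2) = 0.86; P(heads|C3) = 0.14.
Prior × likelihood for each source: 0.39·0.61=0.2379, 0.17·0.86=0.1462, 0.44·0.14=0.06160. Summing gives P(heads) = 0.44570.
P(Coin 2 | heads) = 0.1462 / 0.44570 = 0.3280.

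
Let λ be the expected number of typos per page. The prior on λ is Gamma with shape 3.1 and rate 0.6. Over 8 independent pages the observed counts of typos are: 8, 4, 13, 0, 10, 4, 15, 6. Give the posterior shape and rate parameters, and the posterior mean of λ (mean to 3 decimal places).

The Poisson likelihood adds the total count to the shape and the number of exposure periods to the rate. Here ∑xᵢ = 60 and n = 8, so shape 3.1→63.1 and rate 0.6→8.6.
E[λ | data] = 63.1/8.6 = 7.337.

Posterior: Gamma(shape=63.1, rate=8.6); mean ≈ 7.337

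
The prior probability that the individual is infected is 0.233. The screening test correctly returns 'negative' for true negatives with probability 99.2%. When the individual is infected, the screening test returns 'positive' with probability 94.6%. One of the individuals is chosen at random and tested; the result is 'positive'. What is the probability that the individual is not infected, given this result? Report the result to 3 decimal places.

P(¬H | E) ≈ 0.027

Let H be the event that the individual is infected. P(H) = 0.233, so P(¬H) = 0.767. With E the 'positive' result, P(E|H) = 0.946 and P(E|¬H) = 0.008.
P(E) = 0.946·0.233 + 0.008·0.767 = 0.22042 + 0.0061360 = 0.22655.
By Bayes' theorem, P(H|E) = 0.22042 / 0.22655 = 0.973. Hence P(¬H|E) = 1 − 0.973 = 0.027.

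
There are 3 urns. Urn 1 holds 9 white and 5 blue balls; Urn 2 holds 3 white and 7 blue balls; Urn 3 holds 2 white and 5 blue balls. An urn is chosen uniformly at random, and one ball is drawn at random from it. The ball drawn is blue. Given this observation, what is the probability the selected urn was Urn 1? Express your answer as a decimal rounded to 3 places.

Posterior probability ≈ 0.202

P(blue|Urn 1) = 0.3571; P(blue|Urn 2) = 0.7; P(blue|Urn 3) = 0.7143.
Prior × likelihood for each source: 0.333333·0.3571=0.1190, 0.333333·0.7=0.2333, 0.333333·0.7143=0.2381. Summing gives P(blue) = 0.59048.
P(Urn 1 | blue) = 0.1190 / 0.59048 = 0.202.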